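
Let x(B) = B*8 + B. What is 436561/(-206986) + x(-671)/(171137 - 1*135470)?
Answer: -1868978849/820285518 ≈ -2.2785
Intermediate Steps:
x(B) = 9*B (x(B) = 8*B + B = 9*B)
436561/(-206986) + x(-671)/(171137 - 1*135470) = 436561/(-206986) + (9*(-671))/(171137 - 1*135470) = 436561*(-1/206986) - 6039/(171137 - 135470) = -436561/206986 - 6039/35667 = -436561/206986 - 6039*1/35667 = -436561/206986 - 671/3963 = -1868978849/820285518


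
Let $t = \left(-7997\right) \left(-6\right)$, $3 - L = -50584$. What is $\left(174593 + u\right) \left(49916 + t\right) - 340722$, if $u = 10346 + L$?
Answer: $23057183626$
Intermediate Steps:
$L = 50587$ ($L = 3 - -50584 = 3 + 50584 = 50587$)
$t = 47982$
$u = 60933$ ($u = 10346 + 50587 = 60933$)
$\left(174593 + u\right) \left(49916 + t\right) - 340722 = \left(174593 + 60933\right) \left(49916 + 47982\right) - 340722 = 235526 \cdot 97898 - 340722 = 23057524348 - 340722 = 23057183626$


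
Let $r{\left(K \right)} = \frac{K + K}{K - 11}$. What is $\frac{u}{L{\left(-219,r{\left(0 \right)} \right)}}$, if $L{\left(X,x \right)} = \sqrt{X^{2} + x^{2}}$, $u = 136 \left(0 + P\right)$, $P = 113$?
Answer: $\frac{15368}{219} \approx 70.173$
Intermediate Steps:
$r{\left(K \right)} = \frac{2 K}{-11 + K}$
$u = 15368$ ($u = 136 \left(0 + 113\right) = 136 \cdot 113 = 15368$)
$\frac{u}{L{\left(-219,r{\left(0 \right)} \right)}} = \frac{15368}{\sqrt{\left(-219\right)^{2} + \left(2 \cdot 0 \frac{1}{-11 + 0}\right)^{2}}} = \frac{15368}{\sqrt{47961 + \left(2 \cdot 0 \frac{1}{-11}\right)^{2}}} = \frac{15368}{\sqrt{47961 + \left(2 \cdot 0 \left(- \frac{1}{11}\right)\right)^{2}}} = \frac{15368}{\sqrt{47961 + 0^{2}}} = \frac{15368}{\sqrt{47961 + 0}} = \frac{15368}{\sqrt{47961}} = \frac{15368}{219}$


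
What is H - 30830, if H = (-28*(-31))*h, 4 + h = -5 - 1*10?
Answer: -47322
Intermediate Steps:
h = -19 (h = -4 + (-5 - 1*10) = -4 + (-5 - 10) = -4 - 15 = -19)
H = -16492 (H = -28*(-31)*(-19) = 868*(-19) = -16492)
H - 30830 = -16492 - 30830 = -47322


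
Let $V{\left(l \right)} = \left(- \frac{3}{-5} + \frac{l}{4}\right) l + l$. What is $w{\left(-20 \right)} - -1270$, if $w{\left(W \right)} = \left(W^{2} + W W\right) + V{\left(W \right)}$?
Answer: $2138$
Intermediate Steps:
$V{\left(l \right)} = l + l \left(\frac{3}{5} + \frac{l}{4}\right)$ ($V{\left(l \right)} = \left(\left(-3\right) \left(- \frac{1}{5}\right) + l \frac{1}{4}\right) l + l = \left(\frac{3}{5} + \frac{l}{4}\right) l + l = l \left(\frac{3}{5} + \frac{l}{4}\right) + l = l + l \left(\frac{3}{5} + \frac{l}{4}\right)$)
$w{\left(W \right)} = 2 W^{2} + \frac{W \left(32 + 5 W\right)}{20}$ ($w{\left(W \right)} = \left(W^{2} + W W\right) + \frac{W \left(32 + 5 W\right)}{20} = \left(W^{2} + W^{2}\right) + \frac{W \left(32 + 5 W\right)}{20} = 2 W^{2} + \frac{W \left(32 + 5 W\right)}{20}$)
$w{\left(-20 \right)} - -1270 = \frac{1}{20} \left(-20\right) \left(32 + 45 \left(-20\right)\right) - -1270 = \frac{1}{20} \left(-20\right) \left(32 - 900\right) + 1270 = \frac{1}{20} \left(-20\right) \left(-868\right) + 1270 = 868 + 1270 = 2138$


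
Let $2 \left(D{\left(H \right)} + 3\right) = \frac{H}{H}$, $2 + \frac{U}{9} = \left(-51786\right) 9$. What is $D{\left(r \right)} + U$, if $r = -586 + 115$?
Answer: $- \frac{8389373}{2} \approx -4.1947 \cdot 10^{6}$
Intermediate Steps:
$U = -4194684$ ($U = -18 + 9 \left(\left(-51786\right) 9\right) = -18 + 9 \left(-466074\right) = -18 - 4194666 = -4194684$)
$r = -471$
$D{\left(H \right)} = - \frac{5}{2}$ ($D{\left(H \right)} = -3 + \frac{H \frac{1}{H}}{2} = -3 + \frac{1}{2} \cdot 1 = -3 + \frac{1}{2} = - \frac{5}{2}$)
$D{\left(r \right)} + U = - \frac{5}{2} - 4194684 = - \frac{8389373}{2}$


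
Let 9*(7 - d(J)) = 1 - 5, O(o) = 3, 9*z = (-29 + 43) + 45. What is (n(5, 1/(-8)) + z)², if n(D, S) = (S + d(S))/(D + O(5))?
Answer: 18515809/331776 ≈ 55.808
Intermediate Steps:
z = 59/9 (z = ((-29 + 43) + 45)/9 = (14 + 45)/9 = (⅑)*59 = 59/9 ≈ 6.5556)
d(J) = 67/9 (d(J) = 7 - (1 - 5)/9 = 7 - ⅑*(-4) = 7 + 4/9 = 67/9)
n(D, S) = (67/9 + S)/(3 + D) (n(D, S) = (S + 67/9)/(D + 3) = (67/9 + S)/(3 + D))
(n(5, 1/(-8)) + z)² = ((67/9 + 1/(-8))/(3 + 5) + 59/9)² = ((67/9 + 1*(-⅛))/8 + 59/9)² = ((67/9 - ⅛)/8 + 59/9)² = ((⅛)*(527/72) + 59/9)² = (527/576 + 59/9)² = (4303/576)² = 18515809/331776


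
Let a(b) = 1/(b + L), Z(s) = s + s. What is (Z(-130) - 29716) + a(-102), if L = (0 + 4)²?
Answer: -2577937/86 ≈ -29976.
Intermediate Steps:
L = 16 (L = 4² = 16)
Z(s) = 2*s
a(b) = 1/(16 + b) (a(b) = 1/(b + 16) = 1/(16 + b))
(Z(-130) - 29716) + a(-102) = (2*(-130) - 29716) + 1/(16 - 102) = (-260 - 29716) + 1/(-86) = -29976 - 1/86 = -2577937/86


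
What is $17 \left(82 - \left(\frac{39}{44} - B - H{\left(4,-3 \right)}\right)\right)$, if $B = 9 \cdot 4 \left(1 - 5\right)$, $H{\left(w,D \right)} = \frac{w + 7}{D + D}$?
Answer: $- \frac{145231}{132} \approx -1100.2$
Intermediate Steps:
$H{\left(w,D \right)} = \frac{7 + w}{2 D}$
$B = -144$ ($B = 9 \cdot 4 \left(-4\right) = 9 \left(-16\right) = -144$)
$17 \left(82 - \left(\frac{39}{44} - B - H{\left(4,-3 \right)}\right)\right) = 17 \left(82 - \left(144 + \frac{39}{44} - \frac{7 + 4}{2 \left(-3\right)}\right)\right) = 17 \left(82 - \left(\frac{6375}{44} + \frac{11}{6}\right)\right) = 17 \left(82 - \frac{19367}{132}\right) = 17 \left(- \frac{8543}{132}\right) = - \frac{145231}{132}$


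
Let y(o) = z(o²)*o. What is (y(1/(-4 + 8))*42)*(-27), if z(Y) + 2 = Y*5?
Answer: 15309/32 ≈ 478.41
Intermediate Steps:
z(Y) = -2 + 5*Y (z(Y) = -2 + Y*5 = -2 + 5*Y)
y(o) = o*(-2 + 5*o²) (y(o) = (-2 + 5*o²)*o = o*(-2 + 5*o²))
(y(1/(-4 + 8))*42)*(-27) = (((-2 + 5*(1/(-4 + 8))²)/(-4 + 8))*42)*(-27) = (((-2 + 5*(1/4)²)/4)*42)*(-27) = (((-2 + 5*(¼)²)/4)*42)*(-27) = (((-2 + 5*(1/16))/4)*42)*(-27) = (((-2 + 5/16)/4)*42)*(-27) = (((¼)*(-27/16))*42)*(-27) = -27/64*42*(-27) = -567/32*(-27) = 15309/32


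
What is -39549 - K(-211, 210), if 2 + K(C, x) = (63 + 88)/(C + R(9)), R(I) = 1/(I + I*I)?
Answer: -750944393/18989 ≈ -39546.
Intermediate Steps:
R(I) = 1/(I + I²)
K(C, x) = -2 + 151/(1/90 + C) (K(C, x) = -2 + (63 + 88)/(C + 1/(9*(1 + 9))) = -2 + 151/(C + (⅑)/10) = -2 + 151/(C + (⅑)*(⅒)) = -2 + 151/(C + 1/90) = -2 + 151/(1/90 + C))
-39549 - K(-211, 210) = -39549 - 4*(3397 - 45*(-211))/(1 + 90*(-211)) = -39549 - 4*(3397 + 9495)/(1 - 18990) = -39549 - 4*12892/(-18989) = -39549 - 4*(-1)*12892/18989 = -39549 - 1*(-51568/18989) = -39549 + 51568/18989 = -750944393/18989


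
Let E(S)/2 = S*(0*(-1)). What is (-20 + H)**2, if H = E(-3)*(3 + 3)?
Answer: 400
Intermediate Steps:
E(S) = 0 (E(S) = 2*(S*(0*(-1))) = 2*(S*0) = 2*0 = 0)
H = 0 (H = 0*(3 + 3) = 0*6 = 0)
(-20 + H)**2 = (-20 + 0)**2 = (-20)**2 = 400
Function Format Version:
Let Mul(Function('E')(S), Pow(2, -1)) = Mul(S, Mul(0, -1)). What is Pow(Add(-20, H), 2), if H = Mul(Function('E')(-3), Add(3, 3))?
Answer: 400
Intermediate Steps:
Function('E')(S) = 0 (Function('E')(S) = Mul(2, Mul(S, Mul(0, -1))) = Mul(2, Mul(S, 0)) = Mul(2, 0) = 0)
H = 0 (H = Mul(0, Add(3, 3)) = Mul(0, 6) = 0)
Pow(Add(-20, H), 2) = Pow(Add(-20, 0), 2) = Pow(-20, 2) = 400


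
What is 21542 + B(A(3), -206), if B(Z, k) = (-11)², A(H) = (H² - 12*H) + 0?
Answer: 21663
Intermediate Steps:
A(H) = H² - 12*H
B(Z, k) = 121
21542 + B(A(3), -206) = 21542 + 121 = 21663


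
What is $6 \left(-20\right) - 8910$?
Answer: $-9030$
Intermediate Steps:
$6 \left(-20\right) - 8910 = -120 - 8910 = -9030$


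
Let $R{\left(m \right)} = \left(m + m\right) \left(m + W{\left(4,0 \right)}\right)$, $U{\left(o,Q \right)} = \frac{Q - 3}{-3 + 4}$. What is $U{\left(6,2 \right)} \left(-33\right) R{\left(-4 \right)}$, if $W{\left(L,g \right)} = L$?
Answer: $0$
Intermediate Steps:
$U{\left(o,Q \right)} = -3 + Q$ ($U{\left(o,Q \right)} = \frac{-3 + Q}{1} = \left(-3 + Q\right) 1 = -3 + Q$)
$R{\left(m \right)} = 2 m \left(4 + m\right)$ ($R{\left(m \right)} = \left(m + m\right) \left(m + 4\right) = 2 m \left(4 + m\right)$)
$U{\left(6,2 \right)} \left(-33\right) R{\left(-4 \right)} = \left(-3 + 2\right) \left(-33\right) 2 \left(-4\right) \left(4 - 4\right) = \left(-1\right) \left(-33\right) 2 \left(-4\right) 0 = 33 \cdot 0 = 0$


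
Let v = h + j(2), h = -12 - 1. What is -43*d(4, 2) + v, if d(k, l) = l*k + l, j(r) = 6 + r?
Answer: -435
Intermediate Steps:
h = -13
d(k, l) = l + k*l (d(k, l) = k*l + l = l + k*l)
v = -5 (v = -13 + (6 + 2) = -13 + 8 = -5)
-43*d(4, 2) + v = -86*(1 + 4) - 5 = -86*5 - 5 = -43*10 - 5 = -430 - 5 = -435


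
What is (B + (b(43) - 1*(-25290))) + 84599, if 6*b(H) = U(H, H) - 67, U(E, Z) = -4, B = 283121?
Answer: 2357989/6 ≈ 3.9300e+5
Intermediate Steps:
b(H) = -71/6 (b(H) = (-4 - 67)/6 = (⅙)*(-71) = -71/6)
(B + (b(43) - 1*(-25290))) + 84599 = (283121 + (-71/6 - 1*(-25290))) + 84599 = (283121 + (-71/6 + 25290)) + 84599 = (283121 + 151669/6) + 84599 = 1850395/6 + 84599 = 2357989/6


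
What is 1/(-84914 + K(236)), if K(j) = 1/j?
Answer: -236/20039703 ≈ -1.1777e-5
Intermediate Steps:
1/(-84914 + K(236)) = 1/(-84914 + 1/236) = 1/(-20039703/236) = -236/20039703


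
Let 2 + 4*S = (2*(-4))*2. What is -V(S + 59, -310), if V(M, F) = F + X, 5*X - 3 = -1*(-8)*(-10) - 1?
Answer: 1628/5 ≈ 325.60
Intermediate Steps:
X = -78/5 (X = ⅗ + (-1*(-8)*(-10) - 1)/5 = ⅗ + (8*(-10) - 1)/5 = ⅗ + (-80 - 1)/5 = ⅗ + (⅕)*(-81) = ⅗ - 81/5 = -78/5 ≈ -15.600)
S = -9/2 (S = -½ + ((2*(-4))*2)/4 = -½ + (-8*2)/4 = -½ + (¼)*(-16) = -½ - 4 = -9/2 ≈ -4.5000)
V(M, F) = -78/5 + F (V(M, F) = F - 78/5 = -78/5 + F)
-V(S + 59, -310) = -(-78/5 - 310) = -1*(-1628/5) = 1628/5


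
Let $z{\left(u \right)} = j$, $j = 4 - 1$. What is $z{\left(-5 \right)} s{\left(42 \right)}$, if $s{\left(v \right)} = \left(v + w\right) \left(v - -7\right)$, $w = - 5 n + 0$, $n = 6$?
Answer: $1764$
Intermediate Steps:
$w = -30$ ($w = \left(-5\right) 6 + 0 = -30 + 0 = -30$)
$s{\left(v \right)} = \left(-30 + v\right) \left(7 + v\right)$ ($s{\left(v \right)} = \left(v - 30\right) \left(v - -7\right) = \left(-30 + v\right) \left(v + 7\right) = \left(-30 + v\right) \left(7 + v\right)$)
$j = 3$ ($j = 4 - 1 = 3$)
$z{\left(u \right)} = 3$
$z{\left(-5 \right)} s{\left(42 \right)} = 3 \left(-210 + 42^{2} - 966\right) = 3 \left(-210 + 1764 - 966\right) = 3 \cdot 588 = 1764$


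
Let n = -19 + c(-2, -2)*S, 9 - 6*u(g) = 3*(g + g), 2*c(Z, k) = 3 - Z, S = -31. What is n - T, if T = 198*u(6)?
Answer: 1589/2 ≈ 794.50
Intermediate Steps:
c(Z, k) = 3/2 - Z/2 (c(Z, k) = (3 - Z)/2 = 3/2 - Z/2)
u(g) = 3/2 - g (u(g) = 3/2 - (g + g)/2 = 3/2 - 2*g/2 = 3/2 - g)
n = -193/2 (n = -19 + (3/2 - ½*(-2))*(-31) = -19 + (3/2 + 1)*(-31) = -19 + (5/2)*(-31) = -19 - 155/2 = -193/2 ≈ -96.500)
T = -891 (T = 198*(3/2 - 1*6) = 198*(3/2 - 6) = 198*(-9/2) = -891)
n - T = -193/2 - 1*(-891) = -193/2 + 891 = 1589/2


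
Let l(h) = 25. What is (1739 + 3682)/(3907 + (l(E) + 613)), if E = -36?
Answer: 1807/1515 ≈ 1.1927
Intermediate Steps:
(1739 + 3682)/(3907 + (l(E) + 613)) = (1739 + 3682)/(3907 + (25 + 613)) = 5421/(3907 + 638) = 5421/4545 = 5421*(1/4545) = 1807/1515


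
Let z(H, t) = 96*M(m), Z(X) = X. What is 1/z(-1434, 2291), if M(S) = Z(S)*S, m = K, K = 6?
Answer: 1/3456 ≈ 0.00028935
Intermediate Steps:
m = 6
M(S) = S² (M(S) = S*S = S²)
z(H, t) = 3456 (z(H, t) = 96*6² = 96*36 = 3456)
1/z(-1434, 2291) = 1/3456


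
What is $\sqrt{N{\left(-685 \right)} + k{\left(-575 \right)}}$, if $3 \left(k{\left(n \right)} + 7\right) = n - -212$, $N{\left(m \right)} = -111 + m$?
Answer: $2 i \sqrt{231} \approx 30.397 i$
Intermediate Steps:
$k{\left(n \right)} = \frac{191}{3} + \frac{n}{3}$ ($k{\left(n \right)} = -7 + \frac{n - -212}{3} = -7 + \frac{n + 212}{3} = -7 + \frac{212 + n}{3} = -7 + \left(\frac{212}{3} + \frac{n}{3}\right) = \frac{191}{3} + \frac{n}{3}$)
$\sqrt{N{\left(-685 \right)} + k{\left(-575 \right)}} = \sqrt{\left(-111 - 685\right) + \left(\frac{191}{3} + \frac{1}{3} \left(-575\right)\right)} = \sqrt{-796 + \left(\frac{191}{3} - \frac{575}{3}\right)} = \sqrt{-796 - 128} = \sqrt{-924} = 2 i \sqrt{231}$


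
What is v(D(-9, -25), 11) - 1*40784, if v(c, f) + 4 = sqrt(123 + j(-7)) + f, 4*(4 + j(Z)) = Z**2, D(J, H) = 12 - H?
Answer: -40777 + 5*sqrt(21)/2 ≈ -40766.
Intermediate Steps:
j(Z) = -4 + Z**2/4
v(c, f) = -4 + f + 5*sqrt(21)/2 (v(c, f) = -4 + (sqrt(123 + (-4 + (1/4)*(-7)**2)) + f) = -4 + (sqrt(123 + (-4 + (1/4)*49)) + f) = -4 + (sqrt(123 + (-4 + 49/4)) + f) = -4 + (sqrt(123 + 33/4) + f) = -4 + (sqrt(525/4) + f) = -4 + (5*sqrt(21)/2 + f) = -4 + (f + 5*sqrt(21)/2) = -4 + f + 5*sqrt(21)/2)
v(D(-9, -25), 11) - 1*40784 = (-4 + 11 + 5*sqrt(21)/2) - 1*40784 = (7 + 5*sqrt(21)/2) - 40784 = -40777 + 5*sqrt(21)/2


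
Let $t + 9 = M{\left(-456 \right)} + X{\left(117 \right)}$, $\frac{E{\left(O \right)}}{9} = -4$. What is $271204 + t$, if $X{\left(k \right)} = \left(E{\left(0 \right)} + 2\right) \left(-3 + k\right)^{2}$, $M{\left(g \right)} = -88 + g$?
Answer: $-171213$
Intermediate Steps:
$E{\left(O \right)} = -36$ ($E{\left(O \right)} = 9 \left(-4\right) = -36$)
$X{\left(k \right)} = - 34 \left(-3 + k\right)^{2}$ ($X{\left(k \right)} = \left(-36 + 2\right) \left(-3 + k\right)^{2} = - 34 \left(-3 + k\right)^{2}$)
$t = -442417$ ($t = -9 - \left(544 + 34 \left(-3 + 117\right)^{2}\right) = -9 - \left(544 + 34 \cdot 114^{2}\right) = -9 - 442408 = -442417$)
$271204 + t = 271204 - 442417 = -171213$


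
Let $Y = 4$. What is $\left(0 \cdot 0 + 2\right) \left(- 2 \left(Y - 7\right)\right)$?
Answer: $12$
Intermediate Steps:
$\left(0 \cdot 0 + 2\right) \left(- 2 \left(Y - 7\right)\right) = \left(0 \cdot 0 + 2\right) \left(- 2 \left(4 - 7\right)\right) = \left(0 + 2\right) \left(\left(-2\right) \left(-3\right)\right) = 2 \cdot 6 = 12$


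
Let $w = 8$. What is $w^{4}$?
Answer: $4096$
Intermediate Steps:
$w^{4} = 8^{4} = 4096$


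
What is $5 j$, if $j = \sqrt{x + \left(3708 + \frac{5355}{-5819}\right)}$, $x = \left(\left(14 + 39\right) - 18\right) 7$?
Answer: $\frac{20 \sqrt{15810542}}{253} \approx 314.33$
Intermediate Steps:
$x = 245$ ($x = \left(53 - 18\right) 7 = 35 \cdot 7 = 245$)
$j = \frac{4 \sqrt{15810542}}{253}$ ($j = \sqrt{245 + \left(3708 + \frac{5355}{-5819}\right)} = \sqrt{245 + \left(3708 + 5355 \left(- \frac{1}{5819}\right)\right)} = \sqrt{245 + \left(3708 - \frac{5355}{5819}\right)} = \sqrt{245 + \frac{21571497}{5819}} = \sqrt{\frac{22997152}{5819}} = \frac{4 \sqrt{15810542}}{253} \approx 62.866$)
$5 j = 5 \frac{4 \sqrt{15810542}}{253} = \frac{20 \sqrt{15810542}}{253}$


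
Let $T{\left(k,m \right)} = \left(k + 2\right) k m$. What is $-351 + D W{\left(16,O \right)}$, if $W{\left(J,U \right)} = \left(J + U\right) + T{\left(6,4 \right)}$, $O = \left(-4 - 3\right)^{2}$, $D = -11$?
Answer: $-3178$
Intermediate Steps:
$O = 49$ ($O = \left(-7\right)^{2} = 49$)
$T{\left(k,m \right)} = k m \left(2 + k\right)$ ($T{\left(k,m \right)} = \left(2 + k\right) k m = k \left(2 + k\right) m = k m \left(2 + k\right)$)
$W{\left(J,U \right)} = 192 + J + U$ ($W{\left(J,U \right)} = \left(J + U\right) + 6 \cdot 4 \left(2 + 6\right) = \left(J + U\right) + 6 \cdot 4 \cdot 8 = \left(J + U\right) + 192 = 192 + J + U$)
$-351 + D W{\left(16,O \right)} = -351 - 11 \left(192 + 16 + 49\right) = -351 - 2827 = -3178$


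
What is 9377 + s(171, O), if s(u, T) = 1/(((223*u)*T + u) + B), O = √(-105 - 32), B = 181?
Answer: 1868042274096321/199215343297 - 38133*I*√137/199215343297 ≈ 9377.0 - 2.2405e-6*I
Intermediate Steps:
O = I*√137 (O = √(-137) = I*√137 ≈ 11.705*I)
s(u, T) = 1/(181 + u + 223*T*u) (s(u, T) = 1/(((223*u)*T + u) + 181) = 1/((223*T*u + u) + 181) = 1/((u + 223*T*u) + 181) = 1/(181 + u + 223*T*u))
9377 + s(171, O) = 9377 + 1/(181 + 171 + 223*(I*√137)*171) = 9377 + 1/(181 + 171 + 38133*I*√137) = 9377 + 1/(352 + 38133*I*√137)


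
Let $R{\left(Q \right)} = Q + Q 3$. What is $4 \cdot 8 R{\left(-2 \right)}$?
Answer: $-256$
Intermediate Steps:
$R{\left(Q \right)} = 4 Q$ ($R{\left(Q \right)} = Q + 3 Q = 4 Q$)
$4 \cdot 8 R{\left(-2 \right)} = 4 \cdot 8 \cdot 4 \left(-2\right) = 32 \left(-8\right) = -256$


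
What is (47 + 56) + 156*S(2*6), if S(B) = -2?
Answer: -209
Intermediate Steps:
(47 + 56) + 156*S(2*6) = (47 + 56) + 156*(-2) = 103 - 312 = -209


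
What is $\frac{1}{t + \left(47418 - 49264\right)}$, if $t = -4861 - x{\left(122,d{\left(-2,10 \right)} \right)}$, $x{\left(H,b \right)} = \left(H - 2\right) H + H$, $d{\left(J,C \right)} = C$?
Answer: $- \frac{1}{21469} \approx -4.6579 \cdot 10^{-5}$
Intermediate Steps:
$x{\left(H,b \right)} = H + H \left(-2 + H\right)$ ($x{\left(H,b \right)} = \left(-2 + H\right) H + H = H \left(-2 + H\right) + H = H + H \left(-2 + H\right)$)
$t = -19623$ ($t = -4861 - 122 \left(-1 + 122\right) = -4861 - 122 \cdot 121 = -4861 - 14762 = -19623$)
$\frac{1}{t + \left(47418 - 49264\right)} = \frac{1}{-19623 + \left(47418 - 49264\right)} = \frac{1}{-19623 - 1846} = \frac{1}{-21469} = - \frac{1}{21469}$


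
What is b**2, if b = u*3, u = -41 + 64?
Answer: 4761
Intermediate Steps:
u = 23
b = 69 (b = 23*3 = 69)
b**2 = 69**2 = 4761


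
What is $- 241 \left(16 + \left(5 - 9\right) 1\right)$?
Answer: $-2892$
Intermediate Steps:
$- 241 \left(16 + \left(5 - 9\right) 1\right) = - 241 \left(16 - 4\right) = \left(-241\right) 12 = -2892$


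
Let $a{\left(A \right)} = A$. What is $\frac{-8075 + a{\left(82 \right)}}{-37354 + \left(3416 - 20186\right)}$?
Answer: $\frac{7993}{54124} \approx 0.14768$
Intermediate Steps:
$\frac{-8075 + a{\left(82 \right)}}{-37354 + \left(3416 - 20186\right)} = \frac{-8075 + 82}{-37354 + \left(3416 - 20186\right)} = - \frac{7993}{-37354 - 16770} = - \frac{7993}{-54124} = \left(-7993\right) \left(- \frac{1}{54124}\right) = \frac{7993}{54124}$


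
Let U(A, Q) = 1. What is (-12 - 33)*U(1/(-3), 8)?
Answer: -45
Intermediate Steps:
(-12 - 33)*U(1/(-3), 8) = (-12 - 33)*1 = -45*1 = -45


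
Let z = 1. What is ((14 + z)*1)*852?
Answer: 12780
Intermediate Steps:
((14 + z)*1)*852 = ((14 + 1)*1)*852 = (15*1)*852 = 15*852 = 12780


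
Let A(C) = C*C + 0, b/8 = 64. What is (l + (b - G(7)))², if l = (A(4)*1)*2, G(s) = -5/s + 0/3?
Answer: 14538969/49 ≈ 2.9671e+5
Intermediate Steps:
b = 512 (b = 8*64 = 512)
G(s) = -5/s (G(s) = -5/s + 0*(⅓) = -5/s + 0 = -5/s)
A(C) = C² (A(C) = C² + 0 = C²)
l = 32 (l = (4²*1)*2 = (16*1)*2 = 16*2 = 32)
(l + (b - G(7)))² = (32 + (512 - (-5)/7))² = (32 + (512 - 1*(-5/7)))² = (32 + (512 + 5/7))² = (32 + 3589/7)² = (3813/7)² = 14538969/49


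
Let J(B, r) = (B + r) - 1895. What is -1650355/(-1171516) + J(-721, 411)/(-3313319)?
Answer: 5470735771025/3881606221604 ≈ 1.4094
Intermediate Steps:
J(B, r) = -1895 + B + r
-1650355/(-1171516) + J(-721, 411)/(-3313319) = -1650355/(-1171516) + (-1895 - 721 + 411)/(-3313319) = -1650355*(-1/1171516) - 2205*(-1/3313319) = 1650355/1171516 + 2205/3313319 = 5470735771025/3881606221604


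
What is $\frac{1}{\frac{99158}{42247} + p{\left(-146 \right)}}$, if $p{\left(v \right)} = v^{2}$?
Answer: $\frac{42247}{900636210} \approx 4.6908 \cdot 10^{-5}$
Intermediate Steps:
$\frac{1}{\frac{99158}{42247} + p{\left(-146 \right)}} = \frac{1}{\frac{99158}{42247} + \left(-146\right)^{2}} = \frac{1}{99158 \cdot \frac{1}{42247} + 21316} = \frac{1}{\frac{99158}{42247} + 21316} = \frac{1}{\frac{900636210}{42247}} = \frac{42247}{900636210}$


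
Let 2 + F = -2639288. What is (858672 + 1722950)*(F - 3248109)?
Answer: -15199038781178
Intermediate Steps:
F = -2639290 (F = -2 - 2639288 = -2639290)
(858672 + 1722950)*(F - 3248109) = (858672 + 1722950)*(-2639290 - 3248109) = 2581622*(-5887399) = -15199038781178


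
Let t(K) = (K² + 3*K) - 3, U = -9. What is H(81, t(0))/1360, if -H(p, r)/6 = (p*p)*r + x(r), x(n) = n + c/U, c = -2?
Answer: 44293/510 ≈ 86.849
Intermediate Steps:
t(K) = -3 + K² + 3*K
x(n) = 2/9 + n (x(n) = n - 2/(-9) = n - 2*(-⅑) = n + 2/9 = 2/9 + n)
H(p, r) = -4/3 - 6*r - 6*r*p² (H(p, r) = -6*((p*p)*r + (2/9 + r)) = -6*(p²*r + (2/9 + r)) = -6*(r*p² + (2/9 + r)) = -6*(2/9 + r + r*p²) = -4/3 - 6*r - 6*r*p²)
H(81, t(0))/1360 = (-4/3 - 6*(-3 + 0² + 3*0) - 6*(-3 + 0² + 3*0)*81²)/1360 = (-4/3 - 6*(-3 + 0 + 0) - 6*(-3 + 0 + 0)*6561)*(1/1360) = (-4/3 - 6*(-3) - 6*(-3)*6561)*(1/1360) = (-4/3 + 18 + 118098)*(1/1360) = (354344/3)*(1/1360) = 44293/510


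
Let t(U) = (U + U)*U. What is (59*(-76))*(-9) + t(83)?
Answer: 54134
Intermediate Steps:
t(U) = 2*U² (t(U) = (2*U)*U = 2*U²)
(59*(-76))*(-9) + t(83) = (59*(-76))*(-9) + 2*83² = -4484*(-9) + 2*6889 = 40356 + 13778 = 54134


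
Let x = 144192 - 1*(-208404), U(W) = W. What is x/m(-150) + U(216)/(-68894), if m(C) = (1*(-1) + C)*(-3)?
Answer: 4048608496/5201497 ≈ 778.35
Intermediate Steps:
x = 352596 (x = 144192 + 208404 = 352596)
m(C) = 3 - 3*C (m(C) = (-1 + C)*(-3) = 3 - 3*C)
x/m(-150) + U(216)/(-68894) = 352596/(3 - 3*(-150)) + 216/(-68894) = 352596/(3 + 450) + 216*(-1/68894) = 352596/453 - 108/34447 = 352596*(1/453) - 108/34447 = 117532/151 - 108/34447 = 4048608496/5201497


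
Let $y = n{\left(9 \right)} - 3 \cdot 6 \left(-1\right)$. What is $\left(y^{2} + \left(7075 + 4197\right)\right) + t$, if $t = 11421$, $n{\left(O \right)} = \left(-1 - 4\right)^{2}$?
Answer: $24542$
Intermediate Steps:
$n{\left(O \right)} = 25$ ($n{\left(O \right)} = \left(-5\right)^{2} = 25$)
$y = 43$ ($y = 25 - 3 \cdot 6 \left(-1\right) = 25 - 18 \left(-1\right) = 25 - -18 = 25 + 18 = 43$)
$\left(y^{2} + \left(7075 + 4197\right)\right) + t = \left(43^{2} + \left(7075 + 4197\right)\right) + 11421 = \left(1849 + 11272\right) + 11421 = 13121 + 11421 = 24542$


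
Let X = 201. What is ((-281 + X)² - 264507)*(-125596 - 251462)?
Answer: 97321309206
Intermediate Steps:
((-281 + X)² - 264507)*(-125596 - 251462) = ((-281 + 201)² - 264507)*(-125596 - 251462) = ((-80)² - 264507)*(-377058) = (6400 - 264507)*(-377058) = -258107*(-377058) = 97321309206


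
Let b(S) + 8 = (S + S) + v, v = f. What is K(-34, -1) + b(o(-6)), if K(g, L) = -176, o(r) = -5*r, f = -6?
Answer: -130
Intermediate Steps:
v = -6
b(S) = -14 + 2*S (b(S) = -8 + ((S + S) - 6) = -8 + (2*S - 6) = -8 + (-6 + 2*S) = -14 + 2*S)
K(-34, -1) + b(o(-6)) = -176 + (-14 + 2*(-5*(-6))) = -176 + (-14 + 2*30) = -176 + (-14 + 60) = -176 + 46 = -130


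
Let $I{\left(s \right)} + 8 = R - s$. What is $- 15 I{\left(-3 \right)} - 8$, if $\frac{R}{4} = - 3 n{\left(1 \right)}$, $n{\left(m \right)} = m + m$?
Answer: $427$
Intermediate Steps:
$n{\left(m \right)} = 2 m$
$R = -24$ ($R = 4 \left(- 3 \cdot 2 \cdot 1\right) = 4 \left(\left(-3\right) 2\right) = 4 \left(-6\right) = -24$)
$I{\left(s \right)} = -32 - s$ ($I{\left(s \right)} = -8 - \left(24 + s\right) = -32 - s$)
$- 15 I{\left(-3 \right)} - 8 = - 15 \left(-32 - -3\right) - 8 = - 15 \left(-32 + 3\right) - 8 = \left(-15\right) \left(-29\right) - 8 = 435 - 8 = 427$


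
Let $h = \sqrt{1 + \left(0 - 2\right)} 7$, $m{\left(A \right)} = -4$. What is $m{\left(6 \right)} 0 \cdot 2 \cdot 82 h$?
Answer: $0$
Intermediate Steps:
$h = 7 i$ ($h = \sqrt{1 - 2} \cdot 7 = \sqrt{-1} \cdot 7 = i 7 = 7 i \approx 7.0 i$)
$m{\left(6 \right)} 0 \cdot 2 \cdot 82 h = \left(-4\right) 0 \cdot 2 \cdot 82 \cdot 7 i = 0 \cdot 2 \cdot 82 \cdot 7 i = 0 \cdot 82 \cdot 7 i = 0 \cdot 7 i = 0$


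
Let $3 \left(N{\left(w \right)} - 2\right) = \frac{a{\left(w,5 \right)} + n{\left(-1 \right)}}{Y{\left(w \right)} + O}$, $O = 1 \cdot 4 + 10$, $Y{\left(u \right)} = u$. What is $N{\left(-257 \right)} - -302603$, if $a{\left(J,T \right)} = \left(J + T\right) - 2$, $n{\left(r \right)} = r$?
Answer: $\frac{73533100}{243} \approx 3.0261 \cdot 10^{5}$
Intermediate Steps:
$a{\left(J,T \right)} = -2 + J + T$
$O = 14$ ($O = 4 + 10 = 14$)
$N{\left(w \right)} = 2 + \frac{2 + w}{3 \left(14 + w\right)}$ ($N{\left(w \right)} = 2 + \frac{\left(\left(-2 + w + 5\right) - 1\right) \frac{1}{w + 14}}{3} = 2 + \frac{\left(\left(3 + w\right) - 1\right) \frac{1}{14 + w}}{3} = 2 + \frac{\left(2 + w\right) \frac{1}{14 + w}}{3} = 2 + \frac{\frac{1}{14 + w} \left(2 + w\right)}{3} = 2 + \frac{2 + w}{3 \left(14 + w\right)}$)
$N{\left(-257 \right)} - -302603 = \frac{86 + 7 \left(-257\right)}{3 \left(14 - 257\right)} - -302603 = \frac{86 - 1799}{3 \left(-243\right)} + 302603 = \frac{1}{3} \left(- \frac{1}{243}\right) \left(-1713\right) + 302603 = \frac{571}{243} + 302603 = \frac{73533100}{243}$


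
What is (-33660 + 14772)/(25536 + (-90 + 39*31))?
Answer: -6296/8885 ≈ -0.70861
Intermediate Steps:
(-33660 + 14772)/(25536 + (-90 + 39*31)) = -18888/(25536 + (-90 + 1209)) = -18888/(25536 + 1119) = -18888/26655 = -18888*1/26655 = -6296/8885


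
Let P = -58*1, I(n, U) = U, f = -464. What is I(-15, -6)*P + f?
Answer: -116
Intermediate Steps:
P = -58
I(-15, -6)*P + f = -6*(-58) - 464 = 348 - 464 = -116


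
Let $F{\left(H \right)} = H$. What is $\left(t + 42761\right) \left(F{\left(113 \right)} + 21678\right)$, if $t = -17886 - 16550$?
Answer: $181410075$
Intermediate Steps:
$t = -34436$ ($t = -17886 - 16550 = -34436$)
$\left(t + 42761\right) \left(F{\left(113 \right)} + 21678\right) = \left(-34436 + 42761\right) \left(113 + 21678\right) = 8325 \cdot 21791 = 181410075$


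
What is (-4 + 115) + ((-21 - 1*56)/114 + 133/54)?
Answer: 57860/513 ≈ 112.79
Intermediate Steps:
(-4 + 115) + ((-21 - 1*56)/114 + 133/54) = 111 + ((-21 - 56)*(1/114) + 133*(1/54)) = 111 + (-77*1/114 + 133/54) = 111 + (-77/114 + 133/54) = 111 + 917/513 = 57860/513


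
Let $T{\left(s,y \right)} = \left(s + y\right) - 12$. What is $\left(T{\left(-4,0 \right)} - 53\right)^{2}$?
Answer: $4761$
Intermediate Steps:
$T{\left(s,y \right)} = -12 + s + y$
$\left(T{\left(-4,0 \right)} - 53\right)^{2} = \left(\left(-12 - 4 + 0\right) - 53\right)^{2} = \left(-16 - 53\right)^{2} = \left(-69\right)^{2} = 4761$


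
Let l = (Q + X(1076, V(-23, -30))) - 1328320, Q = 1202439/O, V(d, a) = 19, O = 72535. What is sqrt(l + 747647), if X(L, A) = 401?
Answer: I*sqrt(3052913072320335)/72535 ≈ 761.75*I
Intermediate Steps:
Q = 1202439/72535 ≈ 16.577
l = -96319402226/72535 (l = (1202439/72535 + 401) - 1328320 = 30288974/72535 - 1328320 = -96319402226/72535 ≈ -1.3279e+6)
sqrt(l + 747647) = sqrt(-96319402226/72535 + 747647) = sqrt(-42088827081/72535) = I*sqrt(3052913072320335)/72535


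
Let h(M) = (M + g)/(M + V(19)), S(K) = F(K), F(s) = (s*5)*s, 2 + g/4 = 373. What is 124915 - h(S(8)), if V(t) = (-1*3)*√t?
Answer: 12769358255/102229 - 5412*√19/102229 ≈ 1.2491e+5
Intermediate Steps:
g = 1484 (g = -8 + 4*373 = -8 + 1492 = 1484)
V(t) = -3*√t
F(s) = 5*s² (F(s) = (5*s)*s = 5*s²)
S(K) = 5*K²
h(M) = (1484 + M)/(M - 3*√19) (h(M) = (M + 1484)/(M - 3*√19) = (1484 + M)/(M - 3*√19))
124915 - h(S(8)) = 124915 - (1484 + 5*8²)/(5*8² - 3*√19) = 124915 - (1484 + 5*64)/(5*64 - 3*√19) = 124915 - (1484 + 320)/(320 - 3*√19) = 124915 - 1804/(320 - 3*√19)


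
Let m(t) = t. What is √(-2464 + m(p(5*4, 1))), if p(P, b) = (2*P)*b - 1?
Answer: 5*I*√97 ≈ 49.244*I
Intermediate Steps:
p(P, b) = -1 + 2*P*b (p(P, b) = 2*P*b - 1 = -1 + 2*P*b)
√(-2464 + m(p(5*4, 1))) = √(-2464 + (-1 + 2*(5*4)*1)) = √(-2464 + (-1 + 2*20*1)) = √(-2464 + (-1 + 40)) = √(-2464 + 39) = √(-2425) = 5*I*√97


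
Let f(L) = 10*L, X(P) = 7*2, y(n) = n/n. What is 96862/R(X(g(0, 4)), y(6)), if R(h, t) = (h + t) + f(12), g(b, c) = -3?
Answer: 96862/135 ≈ 717.50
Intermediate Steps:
y(n) = 1
X(P) = 14
R(h, t) = 120 + h + t (R(h, t) = (h + t) + 10*12 = (h + t) + 120 = 120 + h + t)
96862/R(X(g(0, 4)), y(6)) = 96862/(120 + 14 + 1) = 96862/135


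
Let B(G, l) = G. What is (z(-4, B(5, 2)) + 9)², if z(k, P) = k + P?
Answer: 100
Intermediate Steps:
z(k, P) = P + k
(z(-4, B(5, 2)) + 9)² = ((5 - 4) + 9)² = (1 + 9)² = 10² = 100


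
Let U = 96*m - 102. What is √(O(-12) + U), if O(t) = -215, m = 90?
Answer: √8323 ≈ 91.230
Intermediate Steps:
U = 8538 (U = 96*90 - 102 = 8640 - 102 = 8538)
√(O(-12) + U) = √(-215 + 8538) = √8323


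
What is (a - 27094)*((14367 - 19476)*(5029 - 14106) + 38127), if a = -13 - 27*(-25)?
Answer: -1226775728640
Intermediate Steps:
a = 662 (a = -13 + 675 = 662)
(a - 27094)*((14367 - 19476)*(5029 - 14106) + 38127) = (662 - 27094)*((14367 - 19476)*(5029 - 14106) + 38127) = -26432*(-5109*(-9077) + 38127) = -26432*(46374393 + 38127) = -26432*46412520 = -1226775728640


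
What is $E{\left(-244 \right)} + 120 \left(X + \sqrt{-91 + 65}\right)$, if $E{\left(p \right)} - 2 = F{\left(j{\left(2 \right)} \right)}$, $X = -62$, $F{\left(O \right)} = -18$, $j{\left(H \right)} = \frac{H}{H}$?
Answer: $-7456 + 120 i \sqrt{26} \approx -7456.0 + 611.88 i$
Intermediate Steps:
$j{\left(H \right)} = 1$
$E{\left(p \right)} = -16$ ($E{\left(p \right)} = 2 - 18 = -16$)
$E{\left(-244 \right)} + 120 \left(X + \sqrt{-91 + 65}\right) = -16 + 120 \left(-62 + \sqrt{-91 + 65}\right) = -16 + 120 \left(-62 + \sqrt{-26}\right) = -16 + 120 \left(-62 + i \sqrt{26}\right) = -16 - \left(7440 - 120 i \sqrt{26}\right) = -7456 + 120 i \sqrt{26}$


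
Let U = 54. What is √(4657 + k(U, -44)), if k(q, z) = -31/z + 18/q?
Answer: √20290413/66 ≈ 68.250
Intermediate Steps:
√(4657 + k(U, -44)) = √(4657 + (-31/(-44) + 18/54)) = √(4657 + (-31*(-1/44) + 18*(1/54))) = √(4657 + (31/44 + ⅓)) = √(4657 + 137/132) = √(614861/132) = √20290413/66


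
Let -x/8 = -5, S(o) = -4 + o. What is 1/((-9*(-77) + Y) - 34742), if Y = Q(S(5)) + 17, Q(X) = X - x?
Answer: -1/34071 ≈ -2.9350e-5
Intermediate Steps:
x = 40 (x = -8*(-5) = 40)
Q(X) = -40 + X (Q(X) = X - 1*40 = X - 40 = -40 + X)
Y = -22 (Y = (-40 + (-4 + 5)) + 17 = (-40 + 1) + 17 = -39 + 17 = -22)
1/((-9*(-77) + Y) - 34742) = 1/((-9*(-77) - 22) - 34742) = 1/((693 - 22) - 34742) = 1/(671 - 34742) = 1/(-34071) = -1/34071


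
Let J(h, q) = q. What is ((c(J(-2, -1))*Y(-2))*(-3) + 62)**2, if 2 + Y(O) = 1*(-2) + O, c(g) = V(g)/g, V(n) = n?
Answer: 6400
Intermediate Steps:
c(g) = 1 (c(g) = g/g = 1)
Y(O) = -4 + O (Y(O) = -2 + (1*(-2) + O) = -2 + (-2 + O) = -4 + O)
((c(J(-2, -1))*Y(-2))*(-3) + 62)**2 = ((1*(-4 - 2))*(-3) + 62)**2 = ((1*(-6))*(-3) + 62)**2 = (-6*(-3) + 62)**2 = (18 + 62)**2 = 80**2 = 6400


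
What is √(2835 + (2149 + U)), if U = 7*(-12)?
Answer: 70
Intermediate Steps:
U = -84
√(2835 + (2149 + U)) = √(2835 + (2149 - 84)) = √(2835 + 2065) = √4900 = 70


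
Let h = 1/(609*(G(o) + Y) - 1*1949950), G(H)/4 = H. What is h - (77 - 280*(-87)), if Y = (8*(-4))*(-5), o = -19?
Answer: -46400828979/1898794 ≈ -24437.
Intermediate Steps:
G(H) = 4*H
Y = 160 (Y = -32*(-5) = 160)
h = -1/1898794 (h = 1/(609*(4*(-19) + 160) - 1*1949950) = 1/(609*(-76 + 160) - 1949950) = 1/(609*84 - 1949950) = 1/(51156 - 1949950) = 1/(-1898794) = -1/1898794 ≈ -5.2665e-7)
h - (77 - 280*(-87)) = -1/1898794 - (77 - 280*(-87)) = -1/1898794 - (77 + 24360) = -1/1898794 - 1*24437 = -1/1898794 - 24437 = -46400828979/1898794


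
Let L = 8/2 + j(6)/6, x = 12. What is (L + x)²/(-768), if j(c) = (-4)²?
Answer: -49/108 ≈ -0.45370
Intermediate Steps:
j(c) = 16
L = 20/3 (L = 8/2 + 16/6 = 8*(½) + 16*(⅙) = 4 + 8/3 = 20/3 ≈ 6.6667)
(L + x)²/(-768) = (20/3 + 12)²/(-768) = (56/3)²*(-1/768) = (3136/9)*(-1/768) = -49/108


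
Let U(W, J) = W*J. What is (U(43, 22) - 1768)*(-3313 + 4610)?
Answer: -1066134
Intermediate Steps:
U(W, J) = J*W
(U(43, 22) - 1768)*(-3313 + 4610) = (22*43 - 1768)*(-3313 + 4610) = (946 - 1768)*1297 = -822*1297 = -1066134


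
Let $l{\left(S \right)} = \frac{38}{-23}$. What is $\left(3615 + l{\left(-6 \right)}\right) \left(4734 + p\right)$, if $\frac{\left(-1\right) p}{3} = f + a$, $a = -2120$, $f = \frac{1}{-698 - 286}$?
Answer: $\frac{7375914491}{184} \approx 4.0086 \cdot 10^{7}$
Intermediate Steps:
$f = - \frac{1}{984}$ ($f = \frac{1}{-984} = - \frac{1}{984} \approx -0.0010163$)
$p = \frac{2086081}{328}$ ($p = - 3 \left(- \frac{1}{984} - 2120\right) = \left(-3\right) \left(- \frac{2086081}{984}\right) = \frac{2086081}{328} \approx 6360.0$)
$l{\left(S \right)} = - \frac{38}{23}$ ($l{\left(S \right)} = 38 \left(- \frac{1}{23}\right) = - \frac{38}{23}$)
$\left(3615 + l{\left(-6 \right)}\right) \left(4734 + p\right) = \left(3615 - \frac{38}{23}\right) \left(4734 + \frac{2086081}{328}\right) = \frac{83107}{23} \cdot \frac{3638833}{328} = \frac{7375914491}{184}$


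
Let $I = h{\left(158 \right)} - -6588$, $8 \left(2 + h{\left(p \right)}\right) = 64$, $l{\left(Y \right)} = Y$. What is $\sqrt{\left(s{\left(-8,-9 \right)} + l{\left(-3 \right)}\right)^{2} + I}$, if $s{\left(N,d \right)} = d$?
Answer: $\sqrt{6738} \approx 82.085$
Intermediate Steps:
$h{\left(p \right)} = 6$ ($h{\left(p \right)} = -2 + \frac{1}{8} \cdot 64 = -2 + 8 = 6$)
$I = 6594$ ($I = 6 - -6588 = 6 + 6588 = 6594$)
$\sqrt{\left(s{\left(-8,-9 \right)} + l{\left(-3 \right)}\right)^{2} + I} = \sqrt{\left(-9 - 3\right)^{2} + 6594} = \sqrt{\left(-12\right)^{2} + 6594} = \sqrt{144 + 6594} = \sqrt{6738}$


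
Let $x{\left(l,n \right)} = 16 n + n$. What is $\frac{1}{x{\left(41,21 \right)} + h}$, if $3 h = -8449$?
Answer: $- \frac{3}{7378} \approx -0.00040661$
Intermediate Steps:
$h = - \frac{8449}{3}$ ($h = \frac{1}{3} \left(-8449\right) = - \frac{8449}{3} \approx -2816.3$)
$x{\left(l,n \right)} = 17 n$
$\frac{1}{x{\left(41,21 \right)} + h} = \frac{1}{17 \cdot 21 - \frac{8449}{3}} = \frac{1}{357 - \frac{8449}{3}} = \frac{1}{- \frac{7378}{3}} = - \frac{3}{7378}$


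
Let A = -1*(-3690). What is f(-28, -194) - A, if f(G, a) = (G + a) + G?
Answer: -3940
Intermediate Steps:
A = 3690
f(G, a) = a + 2*G
f(-28, -194) - A = (-194 + 2*(-28)) - 1*3690 = (-194 - 56) - 3690 = -250 - 3690 = -3940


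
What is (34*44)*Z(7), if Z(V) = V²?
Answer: 73304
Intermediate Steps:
(34*44)*Z(7) = (34*44)*7² = 1496*49 = 73304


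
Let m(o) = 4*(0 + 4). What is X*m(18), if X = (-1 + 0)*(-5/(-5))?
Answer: -16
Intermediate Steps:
m(o) = 16 (m(o) = 4*4 = 16)
X = -1 (X = -(-5)*(-1)/5 = -1*1 = -1)
X*m(18) = -1*16 = -16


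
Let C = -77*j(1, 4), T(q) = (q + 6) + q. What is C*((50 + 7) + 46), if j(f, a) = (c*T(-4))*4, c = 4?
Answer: 253792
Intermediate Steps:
T(q) = 6 + 2*q (T(q) = (6 + q) + q = 6 + 2*q)
j(f, a) = -32 (j(f, a) = (4*(6 + 2*(-4)))*4 = (4*(6 - 8))*4 = (4*(-2))*4 = -8*4 = -32)
C = 2464 (C = -77*(-32) = 2464)
C*((50 + 7) + 46) = 2464*((50 + 7) + 46) = 2464*(57 + 46) = 2464*103 = 253792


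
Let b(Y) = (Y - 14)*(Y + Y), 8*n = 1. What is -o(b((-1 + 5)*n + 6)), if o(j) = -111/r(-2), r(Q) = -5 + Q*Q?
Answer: -111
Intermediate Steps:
r(Q) = -5 + Q²
n = ⅛ (n = (⅛)*1 = ⅛ ≈ 0.12500)
b(Y) = 2*Y*(-14 + Y) (b(Y) = (-14 + Y)*(2*Y) = 2*Y*(-14 + Y))
o(j) = 111 (o(j) = -111/(-5 + (-2)²) = -111/(-5 + 4) = -111/(-1) = -111*(-1) = 111)
-o(b((-1 + 5)*n + 6)) = -1*111 = -111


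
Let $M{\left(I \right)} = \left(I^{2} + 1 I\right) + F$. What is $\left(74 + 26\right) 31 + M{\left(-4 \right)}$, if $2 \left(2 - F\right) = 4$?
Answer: $3112$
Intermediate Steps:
$F = 0$ ($F = 2 - 2 = 0$)
$M{\left(I \right)} = I + I^{2}$ ($M{\left(I \right)} = \left(I^{2} + 1 I\right) + 0 = \left(I^{2} + I\right) + 0 = \left(I + I^{2}\right) + 0 = I + I^{2}$)
$\left(74 + 26\right) 31 + M{\left(-4 \right)} = \left(74 + 26\right) 31 - 4 \left(1 - 4\right) = 100 \cdot 31 - -12 = 3100 + 12 = 3112$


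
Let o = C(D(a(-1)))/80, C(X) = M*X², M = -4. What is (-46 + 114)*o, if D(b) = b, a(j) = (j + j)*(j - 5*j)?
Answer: -1088/5 ≈ -217.60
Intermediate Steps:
a(j) = -8*j² (a(j) = (2*j)*(-4*j) = -8*j²)
C(X) = -4*X²
o = -16/5 (o = -4*(-8*(-1)²)²/80 = -4*(-8*1)²*(1/80) = -4*(-8)²*(1/80) = -4*64*(1/80) = -256*1/80 = -16/5 ≈ -3.2000)
(-46 + 114)*o = (-46 + 114)*(-16/5) = 68*(-16/5) = -1088/5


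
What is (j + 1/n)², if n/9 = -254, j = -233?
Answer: 283704304321/5225796 ≈ 54289.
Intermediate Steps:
n = -2286 (n = 9*(-254) = -2286)
(j + 1/n)² = (-233 + 1/(-2286))² = (-233 - 1/2286)² = (-532639/2286)² = 283704304321/5225796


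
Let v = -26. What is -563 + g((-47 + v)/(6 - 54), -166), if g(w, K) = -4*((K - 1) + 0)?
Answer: 105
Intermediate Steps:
g(w, K) = 4 - 4*K (g(w, K) = -4*((-1 + K) + 0) = -4*(-1 + K) = 4 - 4*K)
-563 + g((-47 + v)/(6 - 54), -166) = -563 + (4 - 4*(-166)) = -563 + (4 + 664) = -563 + 668 = 105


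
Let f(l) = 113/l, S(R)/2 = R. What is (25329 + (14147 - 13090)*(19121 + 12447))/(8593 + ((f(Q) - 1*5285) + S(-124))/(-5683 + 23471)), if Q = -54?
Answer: 32075429573160/8253724441 ≈ 3886.2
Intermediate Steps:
S(R) = 2*R
(25329 + (14147 - 13090)*(19121 + 12447))/(8593 + ((f(Q) - 1*5285) + S(-124))/(-5683 + 23471)) = (25329 + (14147 - 13090)*(19121 + 12447))/(8593 + ((113/(-54) - 1*5285) + 2*(-124))/(-5683 + 23471)) = (25329 + 1057*31568)/(8593 + ((113*(-1/54) - 5285) - 248)/17788) = (25329 + 33367376)/(8593 + ((-113/54 - 5285) - 248)*(1/17788)) = 33392705/(8593 + (-285503/54 - 248)*(1/17788)) = 33392705/(8593 - 298895/54*1/17788) = 33392705/(8593 - 298895/960552) = 33392705/(8253724441/960552) = 33392705*(960552/8253724441) = 32075429573160/8253724441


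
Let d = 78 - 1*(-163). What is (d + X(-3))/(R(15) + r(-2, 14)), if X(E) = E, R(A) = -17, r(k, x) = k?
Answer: -238/19 ≈ -12.526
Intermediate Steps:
d = 241 (d = 78 + 163 = 241)
(d + X(-3))/(R(15) + r(-2, 14)) = (241 - 3)/(-17 - 2) = 238/(-19) = 238*(-1/19) = -238/19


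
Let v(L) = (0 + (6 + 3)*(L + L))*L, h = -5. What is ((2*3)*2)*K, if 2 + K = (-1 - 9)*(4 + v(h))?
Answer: -54504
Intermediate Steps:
v(L) = 18*L² (v(L) = (0 + 9*(2*L))*L = (0 + 18*L)*L = (18*L)*L = 18*L²)
K = -4542 (K = -2 + (-1 - 9)*(4 + 18*(-5)²) = -2 - 10*(4 + 18*25) = -2 - 10*(4 + 450) = -2 - 10*454 = -2 - 4540 = -4542)
((2*3)*2)*K = ((2*3)*2)*(-4542) = (6*2)*(-4542) = 12*(-4542) = -54504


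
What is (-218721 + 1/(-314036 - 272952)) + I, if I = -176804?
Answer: -232168428701/586988 ≈ -3.9553e+5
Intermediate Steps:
(-218721 + 1/(-314036 - 272952)) + I = (-218721 + 1/(-314036 - 272952)) - 176804 = (-218721 + 1/(-586988)) - 176804 = (-218721 - 1/586988) - 176804 = -128386602349/586988 - 176804 = -232168428701/586988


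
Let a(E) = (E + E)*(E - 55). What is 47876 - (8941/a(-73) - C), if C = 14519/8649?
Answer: 7738512144875/161632512 ≈ 47877.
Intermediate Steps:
a(E) = 2*E*(-55 + E) (a(E) = (2*E)*(-55 + E) = 2*E*(-55 + E))
C = 14519/8649 (C = 14519*(1/8649) = 14519/8649 ≈ 1.6787)
47876 - (8941/a(-73) - C) = 47876 - (8941/((2*(-73)*(-55 - 73))) - 1*14519/8649) = 47876 - (8941/((2*(-73)*(-128))) - 14519/8649) = 47876 - (8941/18688 - 14519/8649) = 47876 - 1*(-194000363/161632512) = 47876 + 194000363/161632512 = 7738512144875/161632512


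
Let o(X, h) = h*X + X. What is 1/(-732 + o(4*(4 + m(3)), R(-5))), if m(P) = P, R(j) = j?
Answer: -1/844 ≈ -0.0011848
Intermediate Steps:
o(X, h) = X + X*h (o(X, h) = X*h + X = X + X*h)
1/(-732 + o(4*(4 + m(3)), R(-5))) = 1/(-732 + (4*(4 + 3))*(1 - 5)) = 1/(-732 + (4*7)*(-4)) = 1/(-732 + 28*(-4)) = 1/(-732 - 112) = 1/(-844) = -1/844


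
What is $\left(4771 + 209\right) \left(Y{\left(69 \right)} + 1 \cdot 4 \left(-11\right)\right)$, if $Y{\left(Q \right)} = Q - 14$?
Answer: $54780$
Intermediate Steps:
$Y{\left(Q \right)} = -14 + Q$ ($Y{\left(Q \right)} = Q - 14 = -14 + Q$)
$\left(4771 + 209\right) \left(Y{\left(69 \right)} + 1 \cdot 4 \left(-11\right)\right) = \left(4771 + 209\right) \left(\left(-14 + 69\right) + 1 \cdot 4 \left(-11\right)\right) = 4980 \left(55 + 4 \left(-11\right)\right) = 4980 \left(55 - 44\right) = 4980 \cdot 11 = 54780$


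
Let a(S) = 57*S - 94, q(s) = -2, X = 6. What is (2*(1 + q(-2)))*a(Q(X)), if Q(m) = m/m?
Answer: 74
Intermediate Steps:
Q(m) = 1
a(S) = -94 + 57*S
(2*(1 + q(-2)))*a(Q(X)) = (2*(1 - 2))*(-94 + 57*1) = (2*(-1))*(-94 + 57) = -2*(-37) = 74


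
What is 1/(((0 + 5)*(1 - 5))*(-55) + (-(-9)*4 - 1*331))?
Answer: 1/805 ≈ 0.0012422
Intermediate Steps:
1/(((0 + 5)*(1 - 5))*(-55) + (-(-9)*4 - 1*331)) = 1/((5*(-4))*(-55) + (-3*(-12) - 331)) = 1/(-20*(-55) + (36 - 331)) = 1/(1100 - 295) = 1/805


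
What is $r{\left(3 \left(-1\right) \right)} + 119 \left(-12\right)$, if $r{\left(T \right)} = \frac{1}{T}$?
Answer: $- \frac{4285}{3} \approx -1428.3$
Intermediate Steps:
$r{\left(3 \left(-1\right) \right)} + 119 \left(-12\right) = \frac{1}{3 \left(-1\right)} + 119 \left(-12\right) = \frac{1}{-3} - 1428 = - \frac{1}{3} - 1428 = - \frac{4285}{3}$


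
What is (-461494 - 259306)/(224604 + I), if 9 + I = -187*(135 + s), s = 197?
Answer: -720800/162511 ≈ -4.4354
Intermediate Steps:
I = -62093 (I = -9 - 187*(135 + 197) = -9 - 187*332 = -9 - 62084 = -62093)
(-461494 - 259306)/(224604 + I) = (-461494 - 259306)/(224604 - 62093) = -720800/162511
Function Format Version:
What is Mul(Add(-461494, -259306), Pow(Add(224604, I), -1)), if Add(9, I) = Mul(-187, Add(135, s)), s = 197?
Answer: Rational(-720800, 162511) ≈ -4.4354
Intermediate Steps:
I = -62093 (I = Add(-9, Mul(-187, Add(135, 197))) = Add(-9, Mul(-187, 332)) = Add(-9, -62084) = -62093)
Mul(Add(-461494, -259306), Pow(Add(224604, I), -1)) = Mul(Add(-461494, -259306), Pow(Add(224604, -62093), -1)) = Mul(-720800, Pow(162511, -1)) = Mul(-720800, Rational(1, 162511)) = Rational(-720800, 162511)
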